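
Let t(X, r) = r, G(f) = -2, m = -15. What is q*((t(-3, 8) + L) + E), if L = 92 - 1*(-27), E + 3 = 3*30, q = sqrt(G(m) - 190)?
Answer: 1712*I*sqrt(3) ≈ 2965.3*I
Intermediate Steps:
q = 8*I*sqrt(3) (q = sqrt(-2 - 190) = sqrt(-192) = 8*I*sqrt(3) ≈ 13.856*I)
E = 87 (E = -3 + 3*30 = -3 + 90 = 87)
L = 119 (L = 92 + 27 = 119)
q*((t(-3, 8) + L) + E) = (8*I*sqrt(3))*((8 + 119) + 87) = (8*I*sqrt(3))*(127 + 87) = (8*I*sqrt(3))*214 = 1712*I*sqrt(3)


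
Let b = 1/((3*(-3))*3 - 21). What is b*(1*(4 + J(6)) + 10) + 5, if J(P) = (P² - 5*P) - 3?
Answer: 223/48 ≈ 4.6458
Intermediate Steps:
J(P) = -3 + P² - 5*P
b = -1/48 (b = 1/(-9*3 - 21) = 1/(-27 - 21) = 1/(-48) = -1/48 ≈ -0.020833)
b*(1*(4 + J(6)) + 10) + 5 = -(1*(4 + (-3 + 6² - 5*6)) + 10)/48 + 5 = -(1*(4 + (-3 + 36 - 30)) + 10)/48 + 5 = -(1*(4 + 3) + 10)/48 + 5 = -(1*7 + 10)/48 + 5 = -(7 + 10)/48 + 5 = -1/48*17 + 5 = -17/48 + 5 = 223/48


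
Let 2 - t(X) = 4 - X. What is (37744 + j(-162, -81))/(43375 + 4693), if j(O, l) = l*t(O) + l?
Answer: 50947/48068 ≈ 1.0599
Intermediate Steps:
t(X) = -2 + X (t(X) = 2 - (4 - X) = 2 + (-4 + X) = -2 + X)
j(O, l) = l + l*(-2 + O) (j(O, l) = l*(-2 + O) + l = l + l*(-2 + O))
(37744 + j(-162, -81))/(43375 + 4693) = (37744 - 81*(-1 - 162))/(43375 + 4693) = (37744 - 81*(-163))/48068 = (37744 + 13203)*(1/48068) = 50947*(1/48068) = 50947/48068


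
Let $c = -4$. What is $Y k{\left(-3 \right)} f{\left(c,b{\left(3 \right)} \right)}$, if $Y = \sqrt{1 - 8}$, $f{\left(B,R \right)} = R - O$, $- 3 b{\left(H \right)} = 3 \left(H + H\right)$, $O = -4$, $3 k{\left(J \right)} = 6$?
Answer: $- 4 i \sqrt{7} \approx - 10.583 i$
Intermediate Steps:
$k{\left(J \right)} = 2$ ($k{\left(J \right)} = \frac{1}{3} \cdot 6 = 2$)
$b{\left(H \right)} = - 2 H$ ($b{\left(H \right)} = - \frac{3 \left(H + H\right)}{3} = - \frac{3 \cdot 2 H}{3} = - \frac{6 H}{3} = - 2 H$)
$f{\left(B,R \right)} = 4 + R$ ($f{\left(B,R \right)} = R - -4 = R + 4 = 4 + R$)
$Y = i \sqrt{7}$ ($Y = \sqrt{-7} = i \sqrt{7} \approx 2.6458 i$)
$Y k{\left(-3 \right)} f{\left(c,b{\left(3 \right)} \right)} = i \sqrt{7} \cdot 2 \left(4 - 6\right) = 2 i \sqrt{7} \left(4 - 6\right) = 2 i \sqrt{7} \left(-2\right) = - 4 i \sqrt{7}$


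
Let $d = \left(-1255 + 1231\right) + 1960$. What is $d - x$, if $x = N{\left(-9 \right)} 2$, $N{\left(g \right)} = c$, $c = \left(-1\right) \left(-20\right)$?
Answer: $1896$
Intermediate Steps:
$c = 20$
$N{\left(g \right)} = 20$
$x = 40$ ($x = 20 \cdot 2 = 40$)
$d = 1936$ ($d = -24 + 1960 = 1936$)
$d - x = 1936 - 40 = 1896$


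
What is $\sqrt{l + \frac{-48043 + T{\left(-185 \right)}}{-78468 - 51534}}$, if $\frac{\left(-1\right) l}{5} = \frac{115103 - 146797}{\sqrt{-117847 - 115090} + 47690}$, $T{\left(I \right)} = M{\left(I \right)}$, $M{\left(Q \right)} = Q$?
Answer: $\frac{\sqrt{5898090855751265627895694 - 111253717955965508510 i \sqrt{232937}}}{1263668905761} \approx 1.9219 - 0.008748 i$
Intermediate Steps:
$T{\left(I \right)} = I$
$l = \frac{158470}{47690 + i \sqrt{232937}}$ ($l = - 5 \frac{115103 - 146797}{\sqrt{-117847 - 115090} + 47690} = - 5 \left(- \frac{31694}{\sqrt{-232937} + 47690}\right) = - 5 \left(- \frac{31694}{i \sqrt{232937} + 47690}\right) = - 5 \left(- \frac{31694}{47690 + i \sqrt{232937}}\right) = \frac{158470}{47690 + i \sqrt{232937}} \approx 3.3226 - 0.033625 i$)
$\sqrt{l + \frac{-48043 + T{\left(-185 \right)}}{-78468 - 51534}} = \sqrt{\left(\frac{581341100}{174966849} - \frac{12190 i \sqrt{232937}}{174966849}\right) + \frac{-48043 - 185}{-78468 - 51534}} = \sqrt{\left(\frac{581341100}{174966849} - \frac{12190 i \sqrt{232937}}{174966849}\right) - \frac{48228}{-130002}} = \sqrt{\left(\frac{581341100}{174966849} - \frac{12190 i \sqrt{232937}}{174966849}\right) - - \frac{8038}{21667}} = \sqrt{\left(\frac{581341100}{174966849} - \frac{12190 i \sqrt{232937}}{174966849}\right) + \frac{8038}{21667}} = \sqrt{\frac{14002301145962}{3791006717283} - \frac{12190 i \sqrt{232937}}{174966849}}$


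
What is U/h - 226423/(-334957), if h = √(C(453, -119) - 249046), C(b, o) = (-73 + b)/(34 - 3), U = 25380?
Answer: 226423/334957 - 12690*I*√239321426/3860023 ≈ 0.67598 - 50.858*I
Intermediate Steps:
C(b, o) = -73/31 + b/31 (C(b, o) = (-73 + b)/31 = (-73 + b)*(1/31) = -73/31 + b/31)
h = I*√239321426/31 (h = √((-73/31 + (1/31)*453) - 249046) = √((-73/31 + 453/31) - 249046) = √(380/31 - 249046) = √(-7720046/31) = I*√239321426/31 ≈ 499.03*I)
U/h - 226423/(-334957) = 25380/((I*√239321426/31)) - 226423/(-334957) = 25380*(-I*√239321426/7720046) - 226423*(-1/334957) = -12690*I*√239321426/3860023 + 226423/334957 = 226423/334957 - 12690*I*√239321426/3860023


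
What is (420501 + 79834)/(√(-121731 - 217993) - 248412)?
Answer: -31072304505/15427215367 - 500335*I*√84931/30854430734 ≈ -2.0141 - 0.0047258*I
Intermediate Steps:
(420501 + 79834)/(√(-121731 - 217993) - 248412) = 500335/(√(-339724) - 248412) = 500335/(2*I*√84931 - 248412) = 500335/(-248412 + 2*I*√84931)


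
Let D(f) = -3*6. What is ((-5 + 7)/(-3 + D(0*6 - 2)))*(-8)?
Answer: 16/21 ≈ 0.76190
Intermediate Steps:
D(f) = -18
((-5 + 7)/(-3 + D(0*6 - 2)))*(-8) = ((-5 + 7)/(-3 - 18))*(-8) = (2/(-21))*(-8) = (2*(-1/21))*(-8) = -2/21*(-8) = 16/21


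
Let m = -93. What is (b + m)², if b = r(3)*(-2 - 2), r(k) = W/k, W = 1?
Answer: 80089/9 ≈ 8898.8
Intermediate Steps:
r(k) = 1/k
b = -4/3 (b = (-2 - 2)/3 = (⅓)*(-4) = -4/3 ≈ -1.3333)
(b + m)² = (-4/3 - 93)² = (-283/3)² = 80089/9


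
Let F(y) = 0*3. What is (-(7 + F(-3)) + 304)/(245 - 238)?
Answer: 297/7 ≈ 42.429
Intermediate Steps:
F(y) = 0
(-(7 + F(-3)) + 304)/(245 - 238) = (-(7 + 0) + 304)/(245 - 238) = (-1*7 + 304)/7 = (-7 + 304)*(⅐) = 297*(⅐) = 297/7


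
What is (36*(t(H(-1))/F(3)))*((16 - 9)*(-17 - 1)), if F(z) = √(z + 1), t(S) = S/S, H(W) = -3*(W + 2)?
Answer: -2268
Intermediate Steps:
H(W) = -6 - 3*W (H(W) = -3*(2 + W) = -6 - 3*W)
t(S) = 1
F(z) = √(1 + z)
(36*(t(H(-1))/F(3)))*((16 - 9)*(-17 - 1)) = (36*(1/√(1 + 3)))*((16 - 9)*(-17 - 1)) = (36*(1/√4))*(7*(-18)) = (36*(1/2))*(-126) = (36*(1*(½)))*(-126) = (36*(½))*(-126) = 18*(-126) = -2268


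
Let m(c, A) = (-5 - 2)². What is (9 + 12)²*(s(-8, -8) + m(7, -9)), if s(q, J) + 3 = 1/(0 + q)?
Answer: 161847/8 ≈ 20231.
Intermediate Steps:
s(q, J) = -3 + 1/q (s(q, J) = -3 + 1/(0 + q) = -3 + 1/q)
m(c, A) = 49 (m(c, A) = (-7)² = 49)
(9 + 12)²*(s(-8, -8) + m(7, -9)) = (9 + 12)²*((-3 + 1/(-8)) + 49) = 21²*((-3 - ⅛) + 49) = 441*(-25/8 + 49) = 441*(367/8) = 161847/8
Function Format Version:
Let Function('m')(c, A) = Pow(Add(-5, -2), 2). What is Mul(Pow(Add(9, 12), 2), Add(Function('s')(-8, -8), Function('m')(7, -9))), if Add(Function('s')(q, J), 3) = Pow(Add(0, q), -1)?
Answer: Rational(161847, 8) ≈ 20231.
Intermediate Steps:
Function('s')(q, J) = Add(-3, Pow(q, -1)) (Function('s')(q, J) = Add(-3, Pow(Add(0, q), -1)) = Add(-3, Pow(q, -1)))
Function('m')(c, A) = 49 (Function('m')(c, A) = Pow(-7, 2) = 49)
Mul(Pow(Add(9, 12), 2), Add(Function('s')(-8, -8), Function('m')(7, -9))) = Mul(Pow(Add(9, 12), 2), Add(Add(-3, Pow(-8, -1)), 49)) = Mul(Pow(21, 2), Add(Add(-3, Rational(-1, 8)), 49)) = Mul(441, Add(Rational(-25, 8), 49)) = Mul(441, Rational(367, 8)) = Rational(161847, 8)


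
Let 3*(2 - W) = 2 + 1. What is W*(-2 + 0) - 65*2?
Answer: -132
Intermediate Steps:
W = 1 (W = 2 - (2 + 1)/3 = 2 - 1/3*3 = 2 - 1 = 1)
W*(-2 + 0) - 65*2 = 1*(-2 + 0) - 65*2 = 1*(-2) - 13*10 = -2 - 130 = -132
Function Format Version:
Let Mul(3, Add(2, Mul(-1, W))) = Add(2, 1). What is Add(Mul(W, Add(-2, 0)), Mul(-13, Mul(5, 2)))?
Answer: -132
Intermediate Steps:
W = 1 (W = Add(2, Mul(Rational(-1, 3), Add(2, 1))) = Add(2, Mul(Rational(-1, 3), 3)) = Add(2, -1) = 1)
Add(Mul(W, Add(-2, 0)), Mul(-13, Mul(5, 2))) = Add(Mul(1, Add(-2, 0)), Mul(-13, Mul(5, 2))) = Add(Mul(1, -2), Mul(-13, 10)) = Add(-2, -130) = -132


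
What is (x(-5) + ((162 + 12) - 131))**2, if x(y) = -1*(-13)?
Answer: 3136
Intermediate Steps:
x(y) = 13
(x(-5) + ((162 + 12) - 131))**2 = (13 + ((162 + 12) - 131))**2 = (13 + (174 - 131))**2 = (13 + 43)**2 = 56**2 = 3136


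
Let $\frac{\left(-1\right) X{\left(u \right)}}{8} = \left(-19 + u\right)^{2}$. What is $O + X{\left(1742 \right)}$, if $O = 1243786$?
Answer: $-22506046$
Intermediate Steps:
$X{\left(u \right)} = - 8 \left(-19 + u\right)^{2}$
$O + X{\left(1742 \right)} = 1243786 - 8 \left(-19 + 1742\right)^{2} = 1243786 - 8 \cdot 1723^{2} = 1243786 - 23749832 = -22506046$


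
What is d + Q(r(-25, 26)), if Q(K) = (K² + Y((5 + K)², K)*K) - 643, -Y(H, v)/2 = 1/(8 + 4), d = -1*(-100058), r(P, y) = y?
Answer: 300260/3 ≈ 1.0009e+5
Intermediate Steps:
d = 100058
Y(H, v) = -⅙ (Y(H, v) = -2/(8 + 4) = -2/12 = -2*1/12 = -⅙)
Q(K) = -643 + K² - K/6 (Q(K) = (K² - K/6) - 643 = -643 + K² - K/6)
d + Q(r(-25, 26)) = 100058 + (-643 + 26² - ⅙*26) = 100058 + (-643 + 676 - 13/3) = 100058 + 86/3 = 300260/3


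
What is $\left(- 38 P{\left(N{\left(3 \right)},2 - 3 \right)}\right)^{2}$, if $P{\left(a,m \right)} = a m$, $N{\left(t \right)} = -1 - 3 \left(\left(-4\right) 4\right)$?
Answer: $3189796$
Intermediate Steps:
$N{\left(t \right)} = 47$ ($N{\left(t \right)} = -1 - -48 = -1 + 48 = 47$)
$\left(- 38 P{\left(N{\left(3 \right)},2 - 3 \right)}\right)^{2} = \left(- 38 \cdot 47 \left(2 - 3\right)\right)^{2} = \left(- 38 \cdot 47 \left(-1\right)\right)^{2} = \left(\left(-38\right) \left(-47\right)\right)^{2} = 1786^{2} = 3189796$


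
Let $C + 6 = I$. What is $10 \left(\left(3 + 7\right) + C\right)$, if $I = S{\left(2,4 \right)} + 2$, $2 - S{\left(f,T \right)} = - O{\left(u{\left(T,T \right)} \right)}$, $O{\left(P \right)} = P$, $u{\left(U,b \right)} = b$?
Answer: $120$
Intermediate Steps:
$S{\left(f,T \right)} = 2 + T$ ($S{\left(f,T \right)} = 2 - - T = 2 + T$)
$I = 8$ ($I = \left(2 + 4\right) + 2 = 6 + 2 = 8$)
$C = 2$ ($C = -6 + 8 = 2$)
$10 \left(\left(3 + 7\right) + C\right) = 10 \left(\left(3 + 7\right) + 2\right) = 10 \left(10 + 2\right) = 10 \cdot 12 = 120$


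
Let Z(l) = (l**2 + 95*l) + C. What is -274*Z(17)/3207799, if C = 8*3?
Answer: -528272/3207799 ≈ -0.16468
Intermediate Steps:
C = 24
Z(l) = 24 + l**2 + 95*l (Z(l) = (l**2 + 95*l) + 24 = 24 + l**2 + 95*l)
-274*Z(17)/3207799 = -274*(24 + 17**2 + 95*17)/3207799 = -274*(24 + 289 + 1615)*(1/3207799) = -274*1928*(1/3207799) = -528272*1/3207799 = -528272/3207799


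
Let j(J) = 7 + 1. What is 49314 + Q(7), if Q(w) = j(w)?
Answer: 49322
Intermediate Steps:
j(J) = 8
Q(w) = 8
49314 + Q(7) = 49314 + 8 = 49322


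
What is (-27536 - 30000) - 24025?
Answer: -81561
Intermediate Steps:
(-27536 - 30000) - 24025 = -57536 - 24025 = -81561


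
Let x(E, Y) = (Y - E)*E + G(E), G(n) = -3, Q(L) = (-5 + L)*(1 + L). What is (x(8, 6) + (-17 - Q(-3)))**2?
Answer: 2704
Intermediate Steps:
Q(L) = (1 + L)*(-5 + L)
x(E, Y) = -3 + E*(Y - E) (x(E, Y) = (Y - E)*E - 3 = E*(Y - E) - 3 = -3 + E*(Y - E))
(x(8, 6) + (-17 - Q(-3)))**2 = ((-3 - 1*8**2 + 8*6) + (-17 - (-5 + (-3)**2 - 4*(-3))))**2 = ((-3 - 1*64 + 48) + (-17 - (-5 + 9 + 12)))**2 = ((-3 - 64 + 48) + (-17 - 1*16))**2 = (-19 + (-17 - 16))**2 = (-19 - 33)**2 = (-52)**2 = 2704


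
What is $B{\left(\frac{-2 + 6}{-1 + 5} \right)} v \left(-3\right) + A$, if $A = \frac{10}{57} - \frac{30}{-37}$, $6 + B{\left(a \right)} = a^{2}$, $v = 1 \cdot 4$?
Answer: $\frac{128620}{2109} \approx 60.986$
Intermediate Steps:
$v = 4$
$B{\left(a \right)} = -6 + a^{2}$
$A = \frac{2080}{2109}$ ($A = 10 \cdot \frac{1}{57} - - \frac{30}{37} = \frac{10}{57} + \frac{30}{37} = \frac{2080}{2109} \approx 0.98625$)
$B{\left(\frac{-2 + 6}{-1 + 5} \right)} v \left(-3\right) + A = \left(-6 + \left(\frac{-2 + 6}{-1 + 5}\right)^{2}\right) 4 \left(-3\right) + \frac{2080}{2109} = \left(-6 + \left(\frac{4}{4}\right)^{2}\right) \left(-12\right) + \frac{2080}{2109} = \left(-6 + \left(4 \cdot \frac{1}{4}\right)^{2}\right) \left(-12\right) + \frac{2080}{2109} = \left(-6 + 1^{2}\right) \left(-12\right) + \frac{2080}{2109} = \left(-6 + 1\right) \left(-12\right) + \frac{2080}{2109} = \left(-5\right) \left(-12\right) + \frac{2080}{2109} = 60 + \frac{2080}{2109} = \frac{128620}{2109}$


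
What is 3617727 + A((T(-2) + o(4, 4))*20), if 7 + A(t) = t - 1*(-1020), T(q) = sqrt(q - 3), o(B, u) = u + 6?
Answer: 3618940 + 20*I*sqrt(5) ≈ 3.6189e+6 + 44.721*I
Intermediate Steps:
o(B, u) = 6 + u
T(q) = sqrt(-3 + q)
A(t) = 1013 + t (A(t) = -7 + (t - 1*(-1020)) = -7 + (t + 1020) = -7 + (1020 + t) = 1013 + t)
3617727 + A((T(-2) + o(4, 4))*20) = 3617727 + (1013 + (sqrt(-3 - 2) + (6 + 4))*20) = 3617727 + (1013 + (sqrt(-5) + 10)*20) = 3617727 + (1013 + (I*sqrt(5) + 10)*20) = 3617727 + (1013 + (10 + I*sqrt(5))*20) = 3617727 + (1013 + (200 + 20*I*sqrt(5))) = 3617727 + (1213 + 20*I*sqrt(5)) = 3618940 + 20*I*sqrt(5)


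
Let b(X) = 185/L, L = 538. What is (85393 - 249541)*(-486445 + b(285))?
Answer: 21479358784650/269 ≈ 7.9849e+10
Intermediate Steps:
b(X) = 185/538
(85393 - 249541)*(-486445 + b(285)) = (85393 - 249541)*(-486445 + 185/538) = -164148*(-261707225/538) = 21479358784650/269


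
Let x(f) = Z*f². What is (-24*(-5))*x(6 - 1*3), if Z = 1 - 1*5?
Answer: -4320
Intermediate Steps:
Z = -4 (Z = 1 - 5 = -4)
x(f) = -4*f²
(-24*(-5))*x(6 - 1*3) = (-24*(-5))*(-4*(6 - 1*3)²) = 120*(-4*(6 - 3)²) = 120*(-4*3²) = 120*(-4*9) = 120*(-36) = -4320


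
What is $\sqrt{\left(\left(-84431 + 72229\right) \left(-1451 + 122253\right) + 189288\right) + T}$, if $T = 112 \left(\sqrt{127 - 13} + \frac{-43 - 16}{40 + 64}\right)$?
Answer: $\frac{\sqrt{-249078415742 + 18928 \sqrt{114}}}{13} \approx 38391.0 i$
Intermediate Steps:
$T = - \frac{826}{13} + 112 \sqrt{114}$ ($T = 112 \left(\sqrt{114} - \frac{59}{104}\right) = 112 \left(- \frac{59}{104} + \sqrt{114}\right) = - \frac{826}{13} + 112 \sqrt{114} \approx 1132.3$)
$\sqrt{\left(\left(-84431 + 72229\right) \left(-1451 + 122253\right) + 189288\right) + T} = \sqrt{\left(\left(-84431 + 72229\right) \left(-1451 + 122253\right) + 189288\right) - \left(\frac{826}{13} - 112 \sqrt{114}\right)} = \sqrt{\left(\left(-12202\right) 120802 + 189288\right) - \left(\frac{826}{13} - 112 \sqrt{114}\right)} = \sqrt{\left(-1474026004 + 189288\right) - \left(\frac{826}{13} - 112 \sqrt{114}\right)} = \sqrt{-1473836716 - \left(\frac{826}{13} - 112 \sqrt{114}\right)} = \sqrt{- \frac{19159878134}{13} + 112 \sqrt{114}}$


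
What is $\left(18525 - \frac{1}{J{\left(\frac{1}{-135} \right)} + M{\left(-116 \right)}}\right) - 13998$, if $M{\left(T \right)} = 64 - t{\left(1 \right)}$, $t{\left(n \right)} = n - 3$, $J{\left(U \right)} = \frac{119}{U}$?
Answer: $\frac{72427474}{15999} \approx 4527.0$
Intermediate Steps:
$t{\left(n \right)} = -3 + n$ ($t{\left(n \right)} = n - 3 = -3 + n$)
$M{\left(T \right)} = 66$ ($M{\left(T \right)} = 64 - \left(-3 + 1\right) = 64 - -2 = 64 + 2 = 66$)
$\left(18525 - \frac{1}{J{\left(\frac{1}{-135} \right)} + M{\left(-116 \right)}}\right) - 13998 = \left(18525 - \frac{1}{\frac{119}{\frac{1}{-135}} + 66}\right) - 13998 = \left(18525 - \frac{1}{\frac{119}{- \frac{1}{135}} + 66}\right) - 13998 = \left(18525 - \frac{1}{119 \left(-135\right) + 66}\right) - 13998 = \left(18525 - \frac{1}{-16065 + 66}\right) - 13998 = \left(18525 - \frac{1}{-15999}\right) - 13998 = \left(18525 - - \frac{1}{15999}\right) - 13998 = \left(18525 + \frac{1}{15999}\right) - 13998 = \frac{296381476}{15999} - 13998 = \frac{72427474}{15999}$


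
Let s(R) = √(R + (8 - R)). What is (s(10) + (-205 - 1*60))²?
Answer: 70233 - 1060*√2 ≈ 68734.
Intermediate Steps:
s(R) = 2*√2 (s(R) = √8 = 2*√2)
(s(10) + (-205 - 1*60))² = (2*√2 + (-205 - 1*60))² = (2*√2 + (-205 - 60))² = (2*√2 - 265)² = (-265 + 2*√2)²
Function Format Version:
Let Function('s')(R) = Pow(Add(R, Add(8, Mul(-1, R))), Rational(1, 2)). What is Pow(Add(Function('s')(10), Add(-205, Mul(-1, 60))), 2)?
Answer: Add(70233, Mul(-1060, Pow(2, Rational(1, 2)))) ≈ 68734.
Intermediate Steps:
Function('s')(R) = Mul(2, Pow(2, Rational(1, 2))) (Function('s')(R) = Pow(8, Rational(1, 2)) = Mul(2, Pow(2, Rational(1, 2))))
Pow(Add(Function('s')(10), Add(-205, Mul(-1, 60))), 2) = Pow(Add(Mul(2, Pow(2, Rational(1, 2))), Add(-205, Mul(-1, 60))), 2) = Pow(Add(Mul(2, Pow(2, Rational(1, 2))), Add(-205, -60)), 2) = Pow(Add(Mul(2, Pow(2, Rational(1, 2))), -265), 2) = Pow(Add(-265, Mul(2, Pow(2, Rational(1, 2)))), 2)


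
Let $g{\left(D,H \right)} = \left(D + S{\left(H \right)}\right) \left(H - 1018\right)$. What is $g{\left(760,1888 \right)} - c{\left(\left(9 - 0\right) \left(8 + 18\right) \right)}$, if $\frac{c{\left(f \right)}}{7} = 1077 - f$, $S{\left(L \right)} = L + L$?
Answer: $3940419$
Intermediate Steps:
$S{\left(L \right)} = 2 L$
$g{\left(D,H \right)} = \left(-1018 + H\right) \left(D + 2 H\right)$ ($g{\left(D,H \right)} = \left(D + 2 H\right) \left(H - 1018\right) = \left(D + 2 H\right) \left(-1018 + H\right) = \left(-1018 + H\right) \left(D + 2 H\right)$)
$c{\left(f \right)} = 7539 - 7 f$ ($c{\left(f \right)} = 7 \left(1077 - f\right) = 7539 - 7 f$)
$g{\left(760,1888 \right)} - c{\left(\left(9 - 0\right) \left(8 + 18\right) \right)} = \left(\left(-2036\right) 1888 - 773680 + 2 \cdot 1888^{2} + 760 \cdot 1888\right) - \left(7539 - 7 \left(9 - 0\right) \left(8 + 18\right)\right) = \left(-3843968 - 773680 + 2 \cdot 3564544 + 1434880\right) - \left(7539 - 7 \left(9 + 0\right) 26\right) = \left(-3843968 - 773680 + 7129088 + 1434880\right) - \left(7539 - 7 \cdot 9 \cdot 26\right) = 3946320 - \left(7539 - 1638\right) = 3946320 - 5901 = 3940419$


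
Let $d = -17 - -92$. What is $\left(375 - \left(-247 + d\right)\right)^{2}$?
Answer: $299209$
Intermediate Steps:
$d = 75$ ($d = -17 + 92 = 75$)
$\left(375 - \left(-247 + d\right)\right)^{2} = \left(375 + \left(247 - 75\right)\right)^{2} = \left(375 + 172\right)^{2} = 547^{2} = 299209$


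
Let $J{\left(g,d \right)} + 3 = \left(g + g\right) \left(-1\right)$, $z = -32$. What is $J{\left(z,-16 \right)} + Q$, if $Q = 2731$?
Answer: $2792$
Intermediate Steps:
$J{\left(g,d \right)} = -3 - 2 g$ ($J{\left(g,d \right)} = -3 + \left(g + g\right) \left(-1\right) = -3 + 2 g \left(-1\right) = -3 - 2 g$)
$J{\left(z,-16 \right)} + Q = \left(-3 - -64\right) + 2731 = \left(-3 + 64\right) + 2731 = 61 + 2731 = 2792$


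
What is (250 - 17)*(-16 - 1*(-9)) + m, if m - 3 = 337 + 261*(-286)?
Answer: -75937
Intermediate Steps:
m = -74306 (m = 3 + (337 + 261*(-286)) = 3 + (337 - 74646) = 3 - 74309 = -74306)
(250 - 17)*(-16 - 1*(-9)) + m = (250 - 17)*(-16 - 1*(-9)) - 74306 = 233*(-16 + 9) - 74306 = 233*(-7) - 74306 = -1631 - 74306 = -75937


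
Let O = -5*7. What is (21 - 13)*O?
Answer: -280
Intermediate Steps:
O = -35
(21 - 13)*O = (21 - 13)*(-35) = 8*(-35) = -280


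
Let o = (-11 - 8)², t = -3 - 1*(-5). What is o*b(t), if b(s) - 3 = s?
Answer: 1805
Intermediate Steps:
t = 2 (t = -3 + 5 = 2)
b(s) = 3 + s
o = 361 (o = (-19)² = 361)
o*b(t) = 361*(3 + 2) = 361*5 = 1805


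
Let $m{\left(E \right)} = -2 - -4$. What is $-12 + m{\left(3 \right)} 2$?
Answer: $-8$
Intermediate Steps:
$m{\left(E \right)} = 2$ ($m{\left(E \right)} = -2 + 4 = 2$)
$-12 + m{\left(3 \right)} 2 = -12 + 2 \cdot 2 = -12 + 4 = -8$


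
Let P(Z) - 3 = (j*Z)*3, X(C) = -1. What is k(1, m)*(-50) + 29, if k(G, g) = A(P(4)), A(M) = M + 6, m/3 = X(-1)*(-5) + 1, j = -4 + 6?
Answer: -1621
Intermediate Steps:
j = 2
m = 18 (m = 3*(-1*(-5) + 1) = 3*(5 + 1) = 3*6 = 18)
P(Z) = 3 + 6*Z (P(Z) = 3 + (2*Z)*3 = 3 + 6*Z)
A(M) = 6 + M
k(G, g) = 33 (k(G, g) = 6 + (3 + 6*4) = 6 + (3 + 24) = 6 + 27 = 33)
k(1, m)*(-50) + 29 = 33*(-50) + 29 = -1650 + 29 = -1621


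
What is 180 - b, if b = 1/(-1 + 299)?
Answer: 53639/298 ≈ 180.00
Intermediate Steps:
b = 1/298 ≈ 0.0033557
180 - b = 180 - 1*1/298 = 180 - 1/298 = 53639/298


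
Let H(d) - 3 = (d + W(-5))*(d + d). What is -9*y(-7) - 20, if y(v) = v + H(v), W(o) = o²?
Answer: 2284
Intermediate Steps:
H(d) = 3 + 2*d*(25 + d) (H(d) = 3 + (d + (-5)²)*(d + d) = 3 + (d + 25)*(2*d) = 3 + (25 + d)*(2*d) = 3 + 2*d*(25 + d))
y(v) = 3 + 2*v² + 51*v (y(v) = v + (3 + 2*v² + 50*v) = 3 + 2*v² + 51*v)
-9*y(-7) - 20 = -9*(3 + 2*(-7)² + 51*(-7)) - 20 = -9*(3 + 2*49 - 357) - 20 = -9*(3 + 98 - 357) - 20 = -9*(-256) - 20 = 2304 - 20 = 2284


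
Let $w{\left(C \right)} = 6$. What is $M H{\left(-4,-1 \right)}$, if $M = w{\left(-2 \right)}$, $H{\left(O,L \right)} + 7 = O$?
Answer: $-66$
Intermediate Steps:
$H{\left(O,L \right)} = -7 + O$
$M = 6$
$M H{\left(-4,-1 \right)} = 6 \left(-7 - 4\right) = 6 \left(-11\right) = -66$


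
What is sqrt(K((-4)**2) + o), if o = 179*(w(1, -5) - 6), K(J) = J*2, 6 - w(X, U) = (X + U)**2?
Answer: 4*I*sqrt(177) ≈ 53.217*I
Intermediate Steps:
w(X, U) = 6 - (U + X)**2 (w(X, U) = 6 - (X + U)**2 = 6 - (U + X)**2)
K(J) = 2*J
o = -2864 (o = 179*((6 - (-5 + 1)**2) - 6) = 179*((6 - 1*(-4)**2) - 6) = 179*((6 - 1*16) - 6) = 179*((6 - 16) - 6) = 179*(-10 - 6) = 179*(-16) = -2864)
sqrt(K((-4)**2) + o) = sqrt(2*(-4)**2 - 2864) = sqrt(2*16 - 2864) = sqrt(32 - 2864) = sqrt(-2832) = 4*I*sqrt(177)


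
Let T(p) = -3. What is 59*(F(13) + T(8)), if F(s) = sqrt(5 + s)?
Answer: -177 + 177*sqrt(2) ≈ 73.316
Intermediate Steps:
59*(F(13) + T(8)) = 59*(sqrt(5 + 13) - 3) = 59*(sqrt(18) - 3) = 59*(3*sqrt(2) - 3) = 59*(-3 + 3*sqrt(2)) = -177 + 177*sqrt(2)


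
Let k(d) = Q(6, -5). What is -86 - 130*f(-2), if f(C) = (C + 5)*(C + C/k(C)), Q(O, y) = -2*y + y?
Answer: 850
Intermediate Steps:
Q(O, y) = -y
k(d) = 5 (k(d) = -1*(-5) = 5)
f(C) = 6*C*(5 + C)/5 (f(C) = (C + 5)*(C + C/5) = (5 + C)*(C + C*(⅕)) = (5 + C)*(C + C/5) = (5 + C)*(6*C/5) = 6*C*(5 + C)/5)
-86 - 130*f(-2) = -86 - 156*(-2)*(5 - 2) = -86 - 156*(-2)*3 = -86 - 130*(-36/5) = -86 + 936 = 850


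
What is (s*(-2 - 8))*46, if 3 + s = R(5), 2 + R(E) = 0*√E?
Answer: 2300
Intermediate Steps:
R(E) = -2 (R(E) = -2 + 0*√E = -2 + 0 = -2)
s = -5 (s = -3 - 2 = -5)
(s*(-2 - 8))*46 = -5*(-2 - 8)*46 = -5*(-10)*46 = 50*46 = 2300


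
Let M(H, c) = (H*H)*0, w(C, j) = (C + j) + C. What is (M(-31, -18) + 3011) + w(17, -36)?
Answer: 3009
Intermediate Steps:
w(C, j) = j + 2*C
M(H, c) = 0 (M(H, c) = H²*0 = 0)
(M(-31, -18) + 3011) + w(17, -36) = (0 + 3011) + (-36 + 2*17) = 3011 + (-36 + 34) = 3011 - 2 = 3009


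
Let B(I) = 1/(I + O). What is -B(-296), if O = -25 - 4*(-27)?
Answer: 1/213 ≈ 0.0046948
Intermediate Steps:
O = 83 (O = -25 + 108 = 83)
B(I) = 1/(83 + I) (B(I) = 1/(I + 83) = 1/(83 + I))
-B(-296) = -1/(83 - 296) = -1/(-213) = -1*(-1/213) = 1/213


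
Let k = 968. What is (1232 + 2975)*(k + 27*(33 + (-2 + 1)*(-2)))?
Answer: 8047991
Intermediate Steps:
(1232 + 2975)*(k + 27*(33 + (-2 + 1)*(-2))) = (1232 + 2975)*(968 + 27*(33 + (-2 + 1)*(-2))) = 4207*(968 + 27*(33 - 1*(-2))) = 4207*(968 + 27*(33 + 2)) = 4207*(968 + 27*35) = 4207*(968 + 945) = 4207*1913 = 8047991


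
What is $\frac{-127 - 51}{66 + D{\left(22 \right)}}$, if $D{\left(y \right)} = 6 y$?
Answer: $- \frac{89}{99} \approx -0.89899$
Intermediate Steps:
$\frac{-127 - 51}{66 + D{\left(22 \right)}} = \frac{-127 - 51}{66 + 6 \cdot 22} = - \frac{178}{66 + 132} = - \frac{178}{198} = \left(-178\right) \frac{1}{198} = - \frac{89}{99}$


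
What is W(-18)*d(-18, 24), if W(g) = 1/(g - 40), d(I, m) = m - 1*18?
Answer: -3/29 ≈ -0.10345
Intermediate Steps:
d(I, m) = -18 + m (d(I, m) = m - 18 = -18 + m)
W(g) = 1/(-40 + g)
W(-18)*d(-18, 24) = (-18 + 24)/(-40 - 18) = 6/(-58) = -1/58*6 = -3/29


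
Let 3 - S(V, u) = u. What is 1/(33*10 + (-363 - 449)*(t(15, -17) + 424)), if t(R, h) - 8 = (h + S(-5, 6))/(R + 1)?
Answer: -1/349439 ≈ -2.8617e-6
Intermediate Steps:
S(V, u) = 3 - u
t(R, h) = 8 + (-3 + h)/(1 + R) (t(R, h) = 8 + (h + (3 - 1*6))/(R + 1) = 8 + (h + (3 - 6))/(1 + R) = 8 + (h - 3)/(1 + R) = 8 + (-3 + h)/(1 + R))
1/(33*10 + (-363 - 449)*(t(15, -17) + 424)) = 1/(33*10 + (-363 - 449)*((5 - 17 + 8*15)/(1 + 15) + 424)) = 1/(330 - 812*((5 - 17 + 120)/16 + 424)) = 1/(330 - 812*((1/16)*108 + 424)) = 1/(330 - 812*(27/4 + 424)) = 1/(330 - 812*1723/4) = 1/(330 - 349769) = 1/(-349439) = -1/349439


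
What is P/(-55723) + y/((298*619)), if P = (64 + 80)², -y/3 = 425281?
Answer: -74918803521/10278776026 ≈ -7.2887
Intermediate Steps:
y = -1275843 (y = -3*425281 = -1275843)
P = 20736 (P = 144² = 20736)
P/(-55723) + y/((298*619)) = 20736/(-55723) - 1275843/(298*619) = 20736*(-1/55723) - 1275843/184462 = -20736/55723 - 1275843*1/184462 = -20736/55723 - 1275843/184462 = -74918803521/10278776026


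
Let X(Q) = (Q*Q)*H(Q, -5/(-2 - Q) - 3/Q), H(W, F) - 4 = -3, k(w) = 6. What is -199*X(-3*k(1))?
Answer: -64476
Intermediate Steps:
H(W, F) = 1 (H(W, F) = 4 - 3 = 1)
X(Q) = Q² (X(Q) = (Q*Q)*1 = Q²*1 = Q²)
-199*X(-3*k(1)) = -199*(-3*6)² = -199*(-18)² = -199*324 = -64476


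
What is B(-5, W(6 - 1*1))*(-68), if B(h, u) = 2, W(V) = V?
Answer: -136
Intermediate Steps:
B(-5, W(6 - 1*1))*(-68) = 2*(-68) = -136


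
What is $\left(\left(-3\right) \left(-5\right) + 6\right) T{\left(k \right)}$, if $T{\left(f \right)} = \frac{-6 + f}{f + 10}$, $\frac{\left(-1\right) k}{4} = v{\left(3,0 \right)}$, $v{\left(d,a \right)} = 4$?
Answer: $77$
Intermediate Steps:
$k = -16$ ($k = \left(-4\right) 4 = -16$)
$T{\left(f \right)} = \frac{-6 + f}{10 + f}$
$\left(\left(-3\right) \left(-5\right) + 6\right) T{\left(k \right)} = \left(\left(-3\right) \left(-5\right) + 6\right) \frac{-6 - 16}{10 - 16} = \left(15 + 6\right) \frac{1}{-6} \left(-22\right) = 21 \left(\left(- \frac{1}{6}\right) \left(-22\right)\right) = 21 \cdot \frac{11}{3} = 77$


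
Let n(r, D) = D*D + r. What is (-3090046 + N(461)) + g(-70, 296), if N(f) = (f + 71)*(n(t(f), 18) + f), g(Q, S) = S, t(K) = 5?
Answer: -2669470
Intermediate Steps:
n(r, D) = r + D**2 (n(r, D) = D**2 + r = r + D**2)
N(f) = (71 + f)*(329 + f) (N(f) = (f + 71)*((5 + 18**2) + f) = (71 + f)*((5 + 324) + f) = (71 + f)*(329 + f))
(-3090046 + N(461)) + g(-70, 296) = (-3090046 + (23359 + 461**2 + 400*461)) + 296 = (-3090046 + (23359 + 212521 + 184400)) + 296 = (-3090046 + 420280) + 296 = -2669766 + 296 = -2669470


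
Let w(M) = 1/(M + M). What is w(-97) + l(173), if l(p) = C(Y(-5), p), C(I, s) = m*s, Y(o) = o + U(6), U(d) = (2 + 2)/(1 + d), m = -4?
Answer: -134249/194 ≈ -692.00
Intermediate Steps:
U(d) = 4/(1 + d)
Y(o) = 4/7 + o (Y(o) = o + 4/(1 + 6) = o + 4/7 = 4/7 + o)
w(M) = 1/(2*M)
C(I, s) = -4*s
l(p) = -4*p
w(-97) + l(173) = (½)/(-97) - 4*173 = (½)*(-1/97) - 692 = -1/194 - 692 = -134249/194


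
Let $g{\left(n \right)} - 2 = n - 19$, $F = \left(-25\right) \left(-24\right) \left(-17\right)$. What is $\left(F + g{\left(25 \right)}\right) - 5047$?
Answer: $-15239$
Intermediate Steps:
$F = -10200$ ($F = 600 \left(-17\right) = -10200$)
$g{\left(n \right)} = -17 + n$ ($g{\left(n \right)} = 2 + \left(n - 19\right) = 2 + \left(-19 + n\right) = -17 + n$)
$\left(F + g{\left(25 \right)}\right) - 5047 = \left(-10200 + \left(-17 + 25\right)\right) - 5047 = \left(-10200 + 8\right) - 5047 = -10192 - 5047 = -15239$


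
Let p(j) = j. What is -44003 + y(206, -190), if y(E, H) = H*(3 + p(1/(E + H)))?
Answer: -356679/8 ≈ -44585.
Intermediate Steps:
y(E, H) = H*(3 + 1/(E + H))
-44003 + y(206, -190) = -44003 - 190*(3 + 1/(206 - 190)) = -44003 - 190*(3 + 1/16) = -44003 - 190*49/16 = -44003 - 4655/8 = -356679/8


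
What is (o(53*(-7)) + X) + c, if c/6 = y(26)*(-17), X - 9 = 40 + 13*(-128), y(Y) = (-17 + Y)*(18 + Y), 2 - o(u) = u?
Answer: -41634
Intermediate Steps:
o(u) = 2 - u
X = -1615 (X = 9 + (40 + 13*(-128)) = 9 + (40 - 1664) = 9 - 1624 = -1615)
c = -40392 (c = 6*((-306 + 26 + 26²)*(-17)) = 6*((-306 + 26 + 676)*(-17)) = 6*(396*(-17)) = 6*(-6732) = -40392)
(o(53*(-7)) + X) + c = ((2 - 53*(-7)) - 1615) - 40392 = ((2 - 1*(-371)) - 1615) - 40392 = ((2 + 371) - 1615) - 40392 = (373 - 1615) - 40392 = -1242 - 40392 = -41634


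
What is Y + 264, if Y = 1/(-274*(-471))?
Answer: 34070257/129054 ≈ 264.00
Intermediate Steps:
Y = 1/129054 (Y = -1/274*(-1/471) = 1/129054 ≈ 7.7487e-6)
Y + 264 = 1/129054 + 264 = 34070257/129054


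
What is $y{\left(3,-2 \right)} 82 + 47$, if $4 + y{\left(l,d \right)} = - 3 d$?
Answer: $211$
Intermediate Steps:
$y{\left(l,d \right)} = -4 - 3 d$
$y{\left(3,-2 \right)} 82 + 47 = \left(-4 - -6\right) 82 + 47 = \left(-4 + 6\right) 82 + 47 = 2 \cdot 82 + 47 = 164 + 47 = 211$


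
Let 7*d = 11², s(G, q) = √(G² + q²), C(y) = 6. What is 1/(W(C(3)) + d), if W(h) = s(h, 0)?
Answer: 7/163 ≈ 0.042945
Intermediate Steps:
d = 121/7 (d = (⅐)*11² = (⅐)*121 = 121/7 ≈ 17.286)
W(h) = √(h²) (W(h) = √(h² + 0²) = √(h² + 0) = √(h²))
1/(W(C(3)) + d) = 1/(√(6²) + 121/7) = 1/(√36 + 121/7) = 1/(6 + 121/7) = 1/(163/7) = 7/163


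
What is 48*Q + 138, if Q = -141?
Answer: -6630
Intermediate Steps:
48*Q + 138 = 48*(-141) + 138 = -6768 + 138 = -6630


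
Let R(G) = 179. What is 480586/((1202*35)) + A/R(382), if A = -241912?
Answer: -5045606473/3765265 ≈ -1340.0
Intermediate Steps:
480586/((1202*35)) + A/R(382) = 480586/((1202*35)) - 241912/179 = 480586/42070 - 241912*1/179 = 480586*(1/42070) - 241912/179 = 240293/21035 - 241912/179 = -5045606473/3765265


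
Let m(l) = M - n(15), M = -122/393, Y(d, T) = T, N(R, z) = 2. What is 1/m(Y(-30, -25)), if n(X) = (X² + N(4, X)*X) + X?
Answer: -393/106232 ≈ -0.0036995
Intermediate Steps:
n(X) = X² + 3*X (n(X) = (X² + 2*X) + X = X² + 3*X)
M = -122/393 (M = -122*1/393 = -122/393 ≈ -0.31043)
m(l) = -106232/393 (m(l) = -122/393 - 15*(3 + 15) = -122/393 - 15*18 = -122/393 - 1*270 = -122/393 - 270 = -106232/393)
1/m(Y(-30, -25)) = 1/(-106232/393) = -393/106232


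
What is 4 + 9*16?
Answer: 148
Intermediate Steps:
4 + 9*16 = 4 + 144 = 148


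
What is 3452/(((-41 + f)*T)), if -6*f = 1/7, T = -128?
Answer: 18123/27568 ≈ 0.65739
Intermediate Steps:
f = -1/42 (f = -⅙/7 = -⅙*⅐ = -1/42 ≈ -0.023810)
3452/(((-41 + f)*T)) = 3452/(((-41 - 1/42)*(-128))) = 3452/((-1723/42*(-128))) = 3452/(110272/21) = 3452*(21/110272) = 18123/27568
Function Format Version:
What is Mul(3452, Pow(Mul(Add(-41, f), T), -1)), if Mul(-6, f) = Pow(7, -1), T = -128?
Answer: Rational(18123, 27568) ≈ 0.65739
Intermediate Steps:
f = Rational(-1, 42) (f = Mul(Rational(-1, 6), Pow(7, -1)) = Mul(Rational(-1, 6), Rational(1, 7)) = Rational(-1, 42) ≈ -0.023810)
Mul(3452, Pow(Mul(Add(-41, f), T), -1)) = Mul(3452, Pow(Mul(Add(-41, Rational(-1, 42)), -128), -1)) = Mul(3452, Pow(Mul(Rational(-1723, 42), -128), -1)) = Mul(3452, Pow(Rational(110272, 21), -1)) = Mul(3452, Rational(21, 110272)) = Rational(18123, 27568)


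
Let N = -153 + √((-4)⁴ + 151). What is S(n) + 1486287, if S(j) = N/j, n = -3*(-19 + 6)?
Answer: 19321680/13 + √407/39 ≈ 1.4863e+6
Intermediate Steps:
n = 39 (n = -3*(-13) = 39)
N = -153 + √407 (N = -153 + √(256 + 151) = -153 + √407 ≈ -132.83)
S(j) = (-153 + √407)/j
S(n) + 1486287 = (-153 + √407)/39 + 1486287 = (-51/13 + √407/39) + 1486287 = 19321680/13 + √407/39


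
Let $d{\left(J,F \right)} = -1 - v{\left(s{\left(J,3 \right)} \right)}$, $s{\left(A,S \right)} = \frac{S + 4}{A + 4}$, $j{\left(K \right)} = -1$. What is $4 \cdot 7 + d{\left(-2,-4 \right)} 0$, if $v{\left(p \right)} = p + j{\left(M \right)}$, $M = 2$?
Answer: $28$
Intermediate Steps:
$s{\left(A,S \right)} = \frac{4 + S}{4 + A}$
$v{\left(p \right)} = -1 + p$ ($v{\left(p \right)} = p - 1 = -1 + p$)
$d{\left(J,F \right)} = - \frac{7}{4 + J}$ ($d{\left(J,F \right)} = -1 - \left(-1 + \frac{4 + 3}{4 + J}\right) = -1 - \left(-1 + \frac{1}{4 + J} 7\right) = -1 - \left(-1 + \frac{7}{4 + J}\right) = -1 + \left(1 - \frac{7}{4 + J}\right) = - \frac{7}{4 + J}$)
$4 \cdot 7 + d{\left(-2,-4 \right)} 0 = 4 \cdot 7 + - \frac{7}{4 - 2} \cdot 0 = 28 + - \frac{7}{2} \cdot 0 = 28 + \left(-7\right) \frac{1}{2} \cdot 0 = 28 - 0 = 28 + 0 = 28$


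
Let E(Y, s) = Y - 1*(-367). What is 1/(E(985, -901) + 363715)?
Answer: 1/365067 ≈ 2.7392e-6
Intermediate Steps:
E(Y, s) = 367 + Y (E(Y, s) = Y + 367 = 367 + Y)
1/(E(985, -901) + 363715) = 1/((367 + 985) + 363715) = 1/(1352 + 363715) = 1/365067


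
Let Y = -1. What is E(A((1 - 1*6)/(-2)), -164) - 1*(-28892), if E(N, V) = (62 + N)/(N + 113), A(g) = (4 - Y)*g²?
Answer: 16671057/577 ≈ 28893.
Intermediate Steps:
A(g) = 5*g² (A(g) = (4 - 1*(-1))*g² = (4 + 1)*g² = 5*g²)
E(N, V) = (62 + N)/(113 + N)
E(A((1 - 1*6)/(-2)), -164) - 1*(-28892) = (62 + 5*((1 - 1*6)/(-2))²)/(113 + 5*((1 - 1*6)/(-2))²) - 1*(-28892) = (62 + 5*(-(1 - 6)/2)²)/(113 + 5*(-(1 - 6)/2)²) + 28892 = (62 + 5*(-½*(-5))²)/(113 + 5*(-½*(-5))²) + 28892 = (62 + 5*(5/2)²)/(113 + 5*(5/2)²) + 28892 = (62 + 5*(25/4))/(113 + 5*(25/4)) + 28892 = (62 + 125/4)/(113 + 125/4) + 28892 = (373/4)/(577/4) + 28892 = (4/577)*(373/4) + 28892 = 373/577 + 28892 = 16671057/577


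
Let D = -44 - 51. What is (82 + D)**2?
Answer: 169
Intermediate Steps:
D = -95
(82 + D)**2 = (82 - 95)**2 = (-13)**2 = 169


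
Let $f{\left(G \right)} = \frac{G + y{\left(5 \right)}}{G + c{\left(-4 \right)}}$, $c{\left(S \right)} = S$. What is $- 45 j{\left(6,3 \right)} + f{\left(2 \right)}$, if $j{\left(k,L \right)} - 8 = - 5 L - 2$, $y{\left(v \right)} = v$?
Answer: $\frac{803}{2} \approx 401.5$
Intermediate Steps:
$j{\left(k,L \right)} = 6 - 5 L$ ($j{\left(k,L \right)} = 8 - \left(2 + 5 L\right) = 6 - 5 L$)
$f{\left(G \right)} = \frac{5 + G}{-4 + G}$ ($f{\left(G \right)} = \frac{G + 5}{G - 4} = \frac{5 + G}{-4 + G}$)
$- 45 j{\left(6,3 \right)} + f{\left(2 \right)} = - 45 \left(6 - 15\right) + \frac{5 + 2}{-4 + 2} = - 45 \left(6 - 15\right) + \frac{1}{-2} \cdot 7 = \left(-45\right) \left(-9\right) - \frac{7}{2} = 405 - \frac{7}{2} = \frac{803}{2}$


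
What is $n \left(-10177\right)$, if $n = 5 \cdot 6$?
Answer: $-305310$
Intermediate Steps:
$n = 30$
$n \left(-10177\right) = 30 \left(-10177\right) = -305310$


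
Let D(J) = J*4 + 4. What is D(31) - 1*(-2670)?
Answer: 2798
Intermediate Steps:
D(J) = 4 + 4*J (D(J) = 4*J + 4 = 4 + 4*J)
D(31) - 1*(-2670) = (4 + 4*31) - 1*(-2670) = (4 + 124) + 2670 = 128 + 2670 = 2798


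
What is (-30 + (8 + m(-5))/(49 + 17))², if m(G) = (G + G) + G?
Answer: 3948169/4356 ≈ 906.38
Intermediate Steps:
m(G) = 3*G (m(G) = 2*G + G = 3*G)
(-30 + (8 + m(-5))/(49 + 17))² = (-30 + (8 + 3*(-5))/(49 + 17))² = (-30 + (8 - 15)/66)² = (-30 - 7*1/66)² = (-30 - 7/66)² = (-1987/66)² = 3948169/4356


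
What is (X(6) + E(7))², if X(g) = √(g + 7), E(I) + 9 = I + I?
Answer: (5 + √13)² ≈ 74.056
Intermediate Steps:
E(I) = -9 + 2*I (E(I) = -9 + (I + I) = -9 + 2*I)
X(g) = √(7 + g)
(X(6) + E(7))² = (√(7 + 6) + (-9 + 2*7))² = (√13 + (-9 + 14))² = (√13 + 5)² = (5 + √13)²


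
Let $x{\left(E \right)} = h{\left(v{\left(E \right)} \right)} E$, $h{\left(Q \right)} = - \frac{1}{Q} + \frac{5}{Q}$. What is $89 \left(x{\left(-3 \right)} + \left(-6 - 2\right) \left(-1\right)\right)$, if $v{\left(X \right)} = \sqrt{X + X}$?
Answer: $712 + 178 i \sqrt{6} \approx 712.0 + 436.01 i$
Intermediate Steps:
$v{\left(X \right)} = \sqrt{2} \sqrt{X}$ ($v{\left(X \right)} = \sqrt{2 X} = \sqrt{2} \sqrt{X}$)
$h{\left(Q \right)} = \frac{4}{Q}$
$x{\left(E \right)} = 2 \sqrt{2} \sqrt{E}$ ($x{\left(E \right)} = \frac{4}{\sqrt{2} \sqrt{E}} E = 4 \frac{\sqrt{2}}{2 \sqrt{E}} E = \frac{2 \sqrt{2}}{\sqrt{E}} E = 2 \sqrt{2} \sqrt{E}$)
$89 \left(x{\left(-3 \right)} + \left(-6 - 2\right) \left(-1\right)\right) = 89 \left(2 \sqrt{2} \sqrt{-3} + \left(-6 - 2\right) \left(-1\right)\right) = 89 \left(2 \sqrt{2} i \sqrt{3} - -8\right) = 89 \left(2 i \sqrt{6} + 8\right) = 89 \left(8 + 2 i \sqrt{6}\right) = 712 + 178 i \sqrt{6}$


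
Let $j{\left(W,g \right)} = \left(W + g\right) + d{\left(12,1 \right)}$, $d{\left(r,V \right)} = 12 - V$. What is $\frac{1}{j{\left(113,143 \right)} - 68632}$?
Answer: $- \frac{1}{68365} \approx -1.4627 \cdot 10^{-5}$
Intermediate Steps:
$j{\left(W,g \right)} = 11 + W + g$ ($j{\left(W,g \right)} = \left(W + g\right) + \left(12 - 1\right) = \left(W + g\right) + 11 = 11 + W + g$)
$\frac{1}{j{\left(113,143 \right)} - 68632} = \frac{1}{\left(11 + 113 + 143\right) - 68632} = \frac{1}{267 - 68632} = \frac{1}{-68365} = - \frac{1}{68365}$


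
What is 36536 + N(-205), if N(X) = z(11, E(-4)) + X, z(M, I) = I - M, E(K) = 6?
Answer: 36326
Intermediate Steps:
N(X) = -5 + X (N(X) = (6 - 1*11) + X = (6 - 11) + X = -5 + X)
36536 + N(-205) = 36536 + (-5 - 205) = 36536 - 210 = 36326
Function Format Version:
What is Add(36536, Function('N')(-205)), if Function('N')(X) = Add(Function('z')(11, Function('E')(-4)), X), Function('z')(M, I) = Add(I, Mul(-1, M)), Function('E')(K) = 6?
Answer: 36326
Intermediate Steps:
Function('N')(X) = Add(-5, X) (Function('N')(X) = Add(Add(6, Mul(-1, 11)), X) = Add(Add(6, -11), X) = Add(-5, X))
Add(36536, Function('N')(-205)) = Add(36536, Add(-5, -205)) = Add(36536, -210) = 36326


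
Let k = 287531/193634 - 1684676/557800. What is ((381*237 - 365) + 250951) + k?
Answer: 2301142595571926/6750565325 ≈ 3.4088e+5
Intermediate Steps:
k = -10364110049/6750565325 (k = 287531*(1/193634) - 1684676*1/557800 = 287531/193634 - 421169/139450 = -10364110049/6750565325 ≈ -1.5353)
((381*237 - 365) + 250951) + k = ((381*237 - 365) + 250951) - 10364110049/6750565325 = ((90297 - 365) + 250951) - 10364110049/6750565325 = (89932 + 250951) - 10364110049/6750565325 = 340883 - 10364110049/6750565325 = 2301142595571926/6750565325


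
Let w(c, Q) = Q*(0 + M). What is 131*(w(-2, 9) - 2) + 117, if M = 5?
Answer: 5750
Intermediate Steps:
w(c, Q) = 5*Q (w(c, Q) = Q*(0 + 5) = Q*5 = 5*Q)
131*(w(-2, 9) - 2) + 117 = 131*(5*9 - 2) + 117 = 131*(45 - 2) + 117 = 131*43 + 117 = 5633 + 117 = 5750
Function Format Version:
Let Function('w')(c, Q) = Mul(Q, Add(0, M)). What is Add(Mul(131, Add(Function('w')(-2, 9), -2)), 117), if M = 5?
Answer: 5750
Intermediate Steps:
Function('w')(c, Q) = Mul(5, Q) (Function('w')(c, Q) = Mul(Q, Add(0, 5)) = Mul(Q, 5) = Mul(5, Q))
Add(Mul(131, Add(Function('w')(-2, 9), -2)), 117) = Add(Mul(131, Add(Mul(5, 9), -2)), 117) = Add(Mul(131, Add(45, -2)), 117) = Add(Mul(131, 43), 117) = Add(5633, 117) = 5750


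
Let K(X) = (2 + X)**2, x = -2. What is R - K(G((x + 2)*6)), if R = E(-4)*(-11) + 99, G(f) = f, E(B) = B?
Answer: 139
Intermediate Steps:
R = 143 (R = -4*(-11) + 99 = 44 + 99 = 143)
R - K(G((x + 2)*6)) = 143 - (2 + (-2 + 2)*6)**2 = 143 - (2 + 0*6)**2 = 143 - (2 + 0)**2 = 143 - 1*2**2 = 143 - 1*4 = 143 - 4 = 139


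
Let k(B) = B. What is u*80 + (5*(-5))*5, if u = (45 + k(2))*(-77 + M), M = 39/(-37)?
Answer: -10863505/37 ≈ -2.9361e+5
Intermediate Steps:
M = -39/37 (M = 39*(-1/37) = -39/37 ≈ -1.0541)
u = -135736/37 (u = (45 + 2)*(-77 - 39/37) = 47*(-2888/37) = -135736/37 ≈ -3668.5)
u*80 + (5*(-5))*5 = -135736/37*80 + (5*(-5))*5 = -10858880/37 - 25*5 = -10858880/37 - 125 = -10863505/37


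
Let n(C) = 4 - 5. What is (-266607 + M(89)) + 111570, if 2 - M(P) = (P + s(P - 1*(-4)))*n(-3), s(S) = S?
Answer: -154853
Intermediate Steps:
n(C) = -1
M(P) = 6 + 2*P (M(P) = 2 - (P + (P - 1*(-4)))*(-1) = 2 - (P + (P + 4))*(-1) = 2 - (P + (4 + P))*(-1) = 2 - (4 + 2*P)*(-1) = 2 - (-4 - 2*P) = 2 + (4 + 2*P) = 6 + 2*P)
(-266607 + M(89)) + 111570 = (-266607 + (6 + 2*89)) + 111570 = (-266607 + (6 + 178)) + 111570 = (-266607 + 184) + 111570 = -266423 + 111570 = -154853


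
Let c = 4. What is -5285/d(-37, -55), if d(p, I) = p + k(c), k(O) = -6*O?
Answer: 5285/61 ≈ 86.639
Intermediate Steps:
d(p, I) = -24 + p (d(p, I) = p - 6*4 = p - 24 = -24 + p)
-5285/d(-37, -55) = -5285/(-24 - 37) = -5285/(-61) = -5285*(-1/61) = 5285/61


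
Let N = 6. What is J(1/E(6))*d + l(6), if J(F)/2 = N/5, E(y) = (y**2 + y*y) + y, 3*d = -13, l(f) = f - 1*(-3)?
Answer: -7/5 ≈ -1.4000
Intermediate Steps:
l(f) = 3 + f (l(f) = f + 3 = 3 + f)
d = -13/3 (d = (1/3)*(-13) = -13/3 ≈ -4.3333)
E(y) = y + 2*y**2 (E(y) = (y**2 + y**2) + y = 2*y**2 + y = y + 2*y**2)
J(F) = 12/5 (J(F) = 2*(6/5) = 12/5)
J(1/E(6))*d + l(6) = (12/5)*(-13/3) + (3 + 6) = -52/5 + 9 = -7/5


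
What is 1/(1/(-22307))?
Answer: -22307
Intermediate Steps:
1/(1/(-22307)) = 1/(-1/22307) = -22307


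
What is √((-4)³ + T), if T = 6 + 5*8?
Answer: 3*I*√2 ≈ 4.2426*I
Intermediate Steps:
T = 46 (T = 6 + 40 = 46)
√((-4)³ + T) = √((-4)³ + 46) = √(-64 + 46) = √(-18) = 3*I*√2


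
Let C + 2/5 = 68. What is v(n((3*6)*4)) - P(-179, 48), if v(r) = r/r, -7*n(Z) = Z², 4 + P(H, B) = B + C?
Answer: -553/5 ≈ -110.60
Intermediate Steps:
C = 338/5 (C = -⅖ + 68 = 338/5 ≈ 67.600)
P(H, B) = 318/5 + B (P(H, B) = -4 + (B + 338/5) = -4 + (338/5 + B) = 318/5 + B)
n(Z) = -Z²/7
v(r) = 1
v(n((3*6)*4)) - P(-179, 48) = 1 - (318/5 + 48) = 1 - 1*558/5 = 1 - 558/5 = -553/5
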